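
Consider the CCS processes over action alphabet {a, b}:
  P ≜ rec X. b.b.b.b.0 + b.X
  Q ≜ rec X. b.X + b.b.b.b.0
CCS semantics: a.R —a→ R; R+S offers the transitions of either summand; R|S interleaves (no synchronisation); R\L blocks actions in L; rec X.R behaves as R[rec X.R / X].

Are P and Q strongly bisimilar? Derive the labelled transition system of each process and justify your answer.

Reachable graph of P (5 states):
  m0 = rec X. b.b.b.b.0 + b.X has moves —b→ m0, —b→ m1
  m1 = b.b.b.0 has moves —b→ m2
  m2 = b.b.0 has moves —b→ m3
  m3 = b.0 has moves —b→ m4
  m4 = 0 has moves deadlocked
Reachable graph of Q (5 states):
  n0 = rec X. b.X + b.b.b.b.0 has moves —b→ n0, —b→ n1
  n1 = b.b.b.0 has moves —b→ n2
  n2 = b.b.0 has moves —b→ n3
  n3 = b.0 has moves —b→ n4
  n4 = 0 has moves deadlocked
Bisimilarity quotient blocks:
  B0 = {m0, n0}
  B1 = {m1, n1}
  B2 = {m2, n2}
  B3 = {m3, n3}
  B4 = {m4, n4}
m0 ∈ B0, n0 ∈ B0 → same block

YES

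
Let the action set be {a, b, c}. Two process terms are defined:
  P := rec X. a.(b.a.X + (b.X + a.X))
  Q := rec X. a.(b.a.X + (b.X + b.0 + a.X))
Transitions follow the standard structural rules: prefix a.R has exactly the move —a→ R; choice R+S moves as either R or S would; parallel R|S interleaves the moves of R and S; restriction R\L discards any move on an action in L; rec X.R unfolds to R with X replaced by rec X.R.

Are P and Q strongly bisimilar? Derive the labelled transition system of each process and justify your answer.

P's transition system — 3 states:
  u0 = rec X. a.(b.a.X + (b.X + a.X)) → —a→ u1
  u1 = b.a.(rec X. a.(b.a.X + (b.X + a.X))) + (b.(rec X. a.(b.a.X + (b.X + a.X))) + a.(rec X. a.(b.a.X + (b.X + a.X)))) → —a→ u0, —b→ u0, —b→ u2
  u2 = a.(rec X. a.(b.a.X + (b.X + a.X))) → —a→ u0
Q's transition system — 4 states:
  v0 = rec X. a.(b.a.X + (b.X + b.0 + a.X)) → —a→ v1
  v1 = b.a.(rec X. a.(b.a.X + (b.X + b.0 + a.X))) + (b.(rec X. a.(b.a.X + (b.X + b.0 + a.X))) + b.0 + a.(rec X. a.(b.a.X + (b.X + b.0 + a.X)))) → —a→ v0, —b→ v0, —b→ v2, —b→ v3
  v2 = 0 → deadlocked
  v3 = a.(rec X. a.(b.a.X + (b.X + b.0 + a.X))) → —a→ v0
Partition-refinement fixed point:
  B0 = {u0}
  B1 = {u1}
  B2 = {u2}
  B3 = {v0}
  B4 = {v1}
  B5 = {v2}
  B6 = {v3}
u0 ∈ B0, v0 ∈ B3 → different blocks

NO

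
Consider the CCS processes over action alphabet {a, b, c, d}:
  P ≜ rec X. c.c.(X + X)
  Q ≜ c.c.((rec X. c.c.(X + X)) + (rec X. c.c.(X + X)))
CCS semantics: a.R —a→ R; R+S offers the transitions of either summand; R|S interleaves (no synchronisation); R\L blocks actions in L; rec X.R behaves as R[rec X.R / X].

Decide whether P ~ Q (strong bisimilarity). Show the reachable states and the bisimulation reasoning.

YES

LTS(P): 3 reachable states
  p0 = rec X. c.c.(X + X) → ··c··> p1
  p1 = c.((rec X. c.c.(X + X)) + (rec X. c.c.(X + X))) → ··c··> p2
  p2 = (rec X. c.c.(X + X)) + (rec X. c.c.(X + X)) → ··c··> p1
LTS(Q): 3 reachable states
  q0 = c.c.((rec X. c.c.(X + X)) + (rec X. c.c.(X + X))) → ··c··> q1
  q1 = c.((rec X. c.c.(X + X)) + (rec X. c.c.(X + X))) → ··c··> q2
  q2 = (rec X. c.c.(X + X)) + (rec X. c.c.(X + X)) → ··c··> q1
Coarsest stable partition (strong bisimilarity classes):
  B0 = {p0, p1, p2, q0, q1, q2}
p0 ∈ B0, q0 ∈ B0 → same block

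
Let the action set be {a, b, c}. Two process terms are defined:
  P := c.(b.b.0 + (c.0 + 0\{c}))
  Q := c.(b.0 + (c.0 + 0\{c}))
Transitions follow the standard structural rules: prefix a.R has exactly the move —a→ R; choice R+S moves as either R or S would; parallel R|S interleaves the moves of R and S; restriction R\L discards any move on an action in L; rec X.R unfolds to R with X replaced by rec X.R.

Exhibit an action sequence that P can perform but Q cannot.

cbb

P's transition system — 4 states:
  u0 = c.(b.b.0 + (c.0 + 0\{c})) has moves -c-> u1
  u1 = b.b.0 + (c.0 + 0\{c}) has moves -b-> u2, -c-> u3
  u2 = b.0 has moves -b-> u3
  u3 = 0 has moves deadlocked
Q's transition system — 3 states:
  v0 = c.(b.0 + (c.0 + 0\{c})) has moves -c-> v1
  v1 = b.0 + (c.0 + 0\{c}) has moves -b-> v2, -c-> v2
  v2 = 0 has moves deadlocked
Run σ = ⟨cbb⟩ on P: start {u0}
  after c @ step 1: {u1}
  after b @ step 2: {u2}
  after b @ step 3: {u3}
  P completes σ.
Run σ = ⟨cbb⟩ on Q: start {v0}
  after c @ step 1: {v1}
  after b @ step 2: {v2}
  after b @ step 3: no successor for Q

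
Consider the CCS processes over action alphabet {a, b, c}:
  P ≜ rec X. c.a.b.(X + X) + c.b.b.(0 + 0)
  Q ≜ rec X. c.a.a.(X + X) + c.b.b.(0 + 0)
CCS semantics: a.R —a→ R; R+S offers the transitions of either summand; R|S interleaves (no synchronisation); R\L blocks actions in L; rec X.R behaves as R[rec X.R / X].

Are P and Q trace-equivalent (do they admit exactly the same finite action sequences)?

NO — witness ⟨cab⟩

P's transition system — 7 states:
  s0 = rec X. c.a.b.(X + X) + c.b.b.(0 + 0) | —c→ s1, —c→ s2
  s1 = a.b.((rec X. c.a.b.(X + X) + c.b.b.(0 + 0)) + (rec X. c.a.b.(X + X) + c.b.b.(0 + 0))) | —a→ s3
  s2 = b.b.(0 + 0) | —b→ s4
  s3 = b.((rec X. c.a.b.(X + X) + c.b.b.(0 + 0)) + (rec X. c.a.b.(X + X) + c.b.b.(0 + 0))) | —b→ s5
  s4 = b.(0 + 0) | —b→ s6
  s5 = (rec X. c.a.b.(X + X) + c.b.b.(0 + 0)) + (rec X. c.a.b.(X + X) + c.b.b.(0 + 0)) | —c→ s1, —c→ s2
  s6 = 0 + 0 | ∅
Q's transition system — 7 states:
  t0 = rec X. c.a.a.(X + X) + c.b.b.(0 + 0) | —c→ t1, —c→ t2
  t1 = a.a.((rec X. c.a.a.(X + X) + c.b.b.(0 + 0)) + (rec X. c.a.a.(X + X) + c.b.b.(0 + 0))) | —a→ t3
  t2 = b.b.(0 + 0) | —b→ t4
  t3 = a.((rec X. c.a.a.(X + X) + c.b.b.(0 + 0)) + (rec X. c.a.a.(X + X) + c.b.b.(0 + 0))) | —a→ t5
  t4 = b.(0 + 0) | —b→ t6
  t5 = (rec X. c.a.a.(X + X) + c.b.b.(0 + 0)) + (rec X. c.a.a.(X + X) + c.b.b.(0 + 0)) | —c→ t1, —c→ t2
  t6 = 0 + 0 | ∅
Trace ⟨cab⟩ through P, begin at {s0}:
  [1] c ⇒ {s1, s2}
  [2] a ⇒ {s3}
  [3] b ⇒ {s5}
  ✓ P
Trace ⟨cab⟩ through Q, begin at {t0}:
  [1] c ⇒ {t1, t2}
  [2] a ⇒ {t3}
  [3] b ⇒ ∅ (Q stuck)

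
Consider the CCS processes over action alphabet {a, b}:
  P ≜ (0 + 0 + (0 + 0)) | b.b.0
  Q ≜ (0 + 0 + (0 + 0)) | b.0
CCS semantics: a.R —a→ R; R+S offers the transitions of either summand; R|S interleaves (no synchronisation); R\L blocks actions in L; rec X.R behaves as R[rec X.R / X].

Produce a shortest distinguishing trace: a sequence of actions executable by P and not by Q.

bb

Reachable graph of P (3 states):
  u0 = (0 + 0 + (0 + 0)) | b.b.0 → -b-> u1
  u1 = (0 + 0 + (0 + 0)) | b.0 → -b-> u2
  u2 = (0 + 0 + (0 + 0)) | 0 → (no moves)
Reachable graph of Q (2 states):
  v0 = (0 + 0 + (0 + 0)) | b.0 → -b-> v1
  v1 = (0 + 0 + (0 + 0)) | 0 → (no moves)
Executing bb from P (initial set {u0}):
  [1] b ⇒ {u1}
  [2] b ⇒ {u2}
  ✓ P
Executing bb from Q (initial set {v0}):
  [1] b ⇒ {v1}
  [2] b ⇒ no successor for Q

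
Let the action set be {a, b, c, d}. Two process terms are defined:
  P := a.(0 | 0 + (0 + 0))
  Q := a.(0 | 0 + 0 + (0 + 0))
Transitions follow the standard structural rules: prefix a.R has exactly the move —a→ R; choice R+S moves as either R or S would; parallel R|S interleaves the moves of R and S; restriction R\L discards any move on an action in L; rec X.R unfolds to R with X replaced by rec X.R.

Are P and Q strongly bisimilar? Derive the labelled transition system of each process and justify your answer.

LTS(P): 2 reachable states
  p0 = a.(0 | 0 + (0 + 0)) has moves =a=> p1
  p1 = 0 | 0 + (0 + 0) has moves (no moves)
LTS(Q): 2 reachable states
  q0 = a.(0 | 0 + 0 + (0 + 0)) has moves =a=> q1
  q1 = 0 | 0 + 0 + (0 + 0) has moves (no moves)
Partition-refinement fixed point:
  B0 = {p0, q0}
  B1 = {p1, q1}
p0 ∈ B0, q0 ∈ B0 → same block

bisimilar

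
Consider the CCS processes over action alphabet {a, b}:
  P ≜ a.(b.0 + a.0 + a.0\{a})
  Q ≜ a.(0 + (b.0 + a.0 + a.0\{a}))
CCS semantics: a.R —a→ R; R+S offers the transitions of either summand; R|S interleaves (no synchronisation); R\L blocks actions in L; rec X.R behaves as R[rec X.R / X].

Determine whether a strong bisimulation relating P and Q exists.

LTS(P): 4 reachable states
  u0 = a.(b.0 + a.0 + a.0\{a}) | —a→ u1
  u1 = b.0 + a.0 + a.0\{a} | —a→ u2, —a→ u3, —b→ u2
  u2 = 0 | ∅
  u3 = 0\{a} | ∅
LTS(Q): 4 reachable states
  v0 = a.(0 + (b.0 + a.0 + a.0\{a})) | —a→ v1
  v1 = 0 + (b.0 + a.0 + a.0\{a}) | —a→ v2, —a→ v3, —b→ v2
  v2 = 0 | ∅
  v3 = 0\{a} | ∅
Bisimilarity quotient blocks:
  B0 = {u0, v0}
  B1 = {u1, v1}
  B2 = {u2, u3, v2, v3}
u0 ∈ B0, v0 ∈ B0 → same block

bisimilar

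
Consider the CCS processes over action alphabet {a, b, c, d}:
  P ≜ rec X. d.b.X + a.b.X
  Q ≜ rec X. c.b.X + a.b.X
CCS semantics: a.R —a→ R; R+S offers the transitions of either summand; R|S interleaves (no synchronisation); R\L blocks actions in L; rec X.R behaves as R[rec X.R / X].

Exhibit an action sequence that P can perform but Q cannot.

P's transition system — 2 states:
  s0 = rec X. d.b.X + a.b.X | ··a··> s1, ··d··> s1
  s1 = b.(rec X. d.b.X + a.b.X) | ··b··> s0
Q's transition system — 2 states:
  t0 = rec X. c.b.X + a.b.X | ··a··> t1, ··c··> t1
  t1 = b.(rec X. c.b.X + a.b.X) | ··b··> t0
Run σ = ⟨d⟩ on P: start {s0}
  step 1 (d): {s1}
  ✓ P
Run σ = ⟨d⟩ on Q: start {t0}
  step 1 (d): no successor for Q

d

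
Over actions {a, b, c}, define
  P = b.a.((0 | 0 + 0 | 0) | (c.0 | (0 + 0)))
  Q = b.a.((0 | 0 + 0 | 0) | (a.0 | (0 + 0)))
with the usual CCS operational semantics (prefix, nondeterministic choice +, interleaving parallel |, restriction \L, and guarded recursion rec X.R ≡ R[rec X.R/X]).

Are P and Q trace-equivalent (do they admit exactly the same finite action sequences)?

trace-distinct — witness ⟨bac⟩

Reachable graph of P (4 states):
  m0 = b.a.((0 | 0 + 0 | 0) | (c.0 | (0 + 0))) | —b→ m1
  m1 = a.((0 | 0 + 0 | 0) | (c.0 | (0 + 0))) | —a→ m2
  m2 = (0 | 0 + 0 | 0) | (c.0 | (0 + 0)) | —c→ m3
  m3 = (0 | 0 + 0 | 0) | (0 | (0 + 0)) | stopped
Reachable graph of Q (4 states):
  n0 = b.a.((0 | 0 + 0 | 0) | (a.0 | (0 + 0))) | —b→ n1
  n1 = a.((0 | 0 + 0 | 0) | (a.0 | (0 + 0))) | —a→ n2
  n2 = (0 | 0 + 0 | 0) | (a.0 | (0 + 0)) | —a→ n3
  n3 = (0 | 0 + 0 | 0) | (0 | (0 + 0)) | stopped
Executing bac from P (initial set {m0}):
  step 1 (b): {m1}
  step 2 (a): {m2}
  step 3 (c): {m3}
  — P admits the full trace.
Executing bac from Q (initial set {n0}):
  step 1 (b): {n1}
  step 2 (a): {n2}
  step 3 (c): ∅ (Q stuck)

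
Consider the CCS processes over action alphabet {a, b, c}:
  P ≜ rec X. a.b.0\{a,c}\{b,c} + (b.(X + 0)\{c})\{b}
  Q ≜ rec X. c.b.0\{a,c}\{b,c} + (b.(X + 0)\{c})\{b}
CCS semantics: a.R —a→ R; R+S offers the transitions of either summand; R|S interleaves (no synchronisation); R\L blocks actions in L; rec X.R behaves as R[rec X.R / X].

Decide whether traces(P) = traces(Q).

P's transition system — 3 states:
  p0 = rec X. a.b.0\{a,c}\{b,c} + (b.(X + 0)\{c})\{b} → -a-> p1
  p1 = b.0\{a,c}\{b,c} → -b-> p2
  p2 = 0\{a,c}\{b,c} → ·
Q's transition system — 3 states:
  q0 = rec X. c.b.0\{a,c}\{b,c} + (b.(X + 0)\{c})\{b} → -c-> q1
  q1 = b.0\{a,c}\{b,c} → -b-> q2
  q2 = 0\{a,c}\{b,c} → ·
Executing a from P (initial set {p0}):
  [1] a ⇒ {p1}
  ✓ P
Executing a from Q (initial set {q0}):
  [1] a ⇒ no successor for Q

trace-distinct — witness ⟨a⟩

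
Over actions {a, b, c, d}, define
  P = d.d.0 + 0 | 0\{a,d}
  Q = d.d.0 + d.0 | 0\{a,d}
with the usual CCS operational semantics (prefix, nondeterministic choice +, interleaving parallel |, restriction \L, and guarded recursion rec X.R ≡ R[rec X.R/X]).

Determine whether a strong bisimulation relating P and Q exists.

P's transition system — 3 states:
  m0 = d.d.0 + 0 | 0\{a,d} → -d-> m1
  m1 = d.0 → -d-> m2
  m2 = 0 → ·
Q's transition system — 4 states:
  n0 = d.d.0 + d.0 | 0\{a,d} → -d-> n1, -d-> n2
  n1 = 0 | 0\{a,d} → ·
  n2 = d.0 → -d-> n3
  n3 = 0 → ·
Bisimilarity quotient blocks:
  B0 = {m0}
  B1 = {m1, n2}
  B2 = {m2, n1, n3}
  B3 = {n0}
m0 ∈ B0, n0 ∈ B3 → different blocks

NO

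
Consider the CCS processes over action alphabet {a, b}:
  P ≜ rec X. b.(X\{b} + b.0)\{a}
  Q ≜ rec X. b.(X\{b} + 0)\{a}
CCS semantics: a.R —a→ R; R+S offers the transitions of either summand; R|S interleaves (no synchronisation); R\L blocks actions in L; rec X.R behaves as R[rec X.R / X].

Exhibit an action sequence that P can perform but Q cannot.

bb

Reachable graph of P (3 states):
  u0 = rec X. b.(X\{b} + b.0)\{a} → --b--▸ u1
  u1 = ((rec X. b.(X\{b} + b.0)\{a})\{b} + b.0)\{a} → --b--▸ u2
  u2 = 0\{a} → ∅
Reachable graph of Q (2 states):
  v0 = rec X. b.(X\{b} + 0)\{a} → --b--▸ v1
  v1 = ((rec X. b.(X\{b} + 0)\{a})\{b} + 0)\{a} → ∅
Executing bb from P (initial set {u0}):
  step 1 (b): {u1}
  step 2 (b): {u2}
  ✓ P
Executing bb from Q (initial set {v0}):
  step 1 (b): {v1}
  step 2 (b): no successor for Q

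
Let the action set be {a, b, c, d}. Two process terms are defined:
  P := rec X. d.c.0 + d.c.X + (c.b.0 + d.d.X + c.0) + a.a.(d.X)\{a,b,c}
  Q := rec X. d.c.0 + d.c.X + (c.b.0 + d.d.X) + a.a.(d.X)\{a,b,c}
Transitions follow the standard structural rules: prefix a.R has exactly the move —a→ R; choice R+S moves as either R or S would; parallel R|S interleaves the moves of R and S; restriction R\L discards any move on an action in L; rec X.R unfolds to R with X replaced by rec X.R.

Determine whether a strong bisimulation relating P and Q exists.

P ≁ Q

LTS(P): 11 reachable states
  m0 = rec X. d.c.0 + d.c.X + (c.b.0 + d.d.X + c.0) + a.a.(d.X)\{a,b,c} :: ··a··> m1, ··c··> m2, ··c··> m3, ··d··> m4, ··d··> m5, ··d··> m6
  m1 = a.(d.(rec X. d.c.0 + d.c.X + (c.b.0 + d.d.X + c.0) + a.a.(d.X)\{a,b,c}))\{a,b,c} :: ··a··> m7
  m2 = 0 :: ·
  m3 = b.0 :: ··b··> m2
  m4 = c.(rec X. d.c.0 + d.c.X + (c.b.0 + d.d.X + c.0) + a.a.(d.X)\{a,b,c}) :: ··c··> m0
  m5 = c.0 :: ··c··> m2
  m6 = d.(rec X. d.c.0 + d.c.X + (c.b.0 + d.d.X + c.0) + a.a.(d.X)\{a,b,c}) :: ··d··> m0
  m7 = (d.(rec X. d.c.0 + d.c.X + (c.b.0 + d.d.X + c.0) + a.a.(d.X)\{a,b,c}))\{a,b,c} :: ··d··> m8
  m8 = (rec X. d.c.0 + d.c.X + (c.b.0 + d.d.X + c.0) + a.a.(d.X)\{a,b,c})\{a,b,c} :: ··d··> m10, ··d··> m7, ··d··> m9
  m9 = (c.(rec X. d.c.0 + d.c.X + (c.b.0 + d.d.X + c.0) + a.a.(d.X)\{a,b,c}))\{a,b,c} :: ·
  m10 = (c.0)\{a,b,c} :: ·
LTS(Q): 11 reachable states
  n0 = rec X. d.c.0 + d.c.X + (c.b.0 + d.d.X) + a.a.(d.X)\{a,b,c} :: ··a··> n1, ··c··> n2, ··d··> n3, ··d··> n4, ··d··> n5
  n1 = a.(d.(rec X. d.c.0 + d.c.X + (c.b.0 + d.d.X) + a.a.(d.X)\{a,b,c}))\{a,b,c} :: ··a··> n6
  n2 = b.0 :: ··b··> n7
  n3 = c.(rec X. d.c.0 + d.c.X + (c.b.0 + d.d.X) + a.a.(d.X)\{a,b,c}) :: ··c··> n0
  n4 = c.0 :: ··c··> n7
  n5 = d.(rec X. d.c.0 + d.c.X + (c.b.0 + d.d.X) + a.a.(d.X)\{a,b,c}) :: ··d··> n0
  n6 = (d.(rec X. d.c.0 + d.c.X + (c.b.0 + d.d.X) + a.a.(d.X)\{a,b,c}))\{a,b,c} :: ··d··> n8
  n7 = 0 :: ·
  n8 = (rec X. d.c.0 + d.c.X + (c.b.0 + d.d.X) + a.a.(d.X)\{a,b,c})\{a,b,c} :: ··d··> n10, ··d··> n6, ··d··> n9
  n9 = (c.(rec X. d.c.0 + d.c.X + (c.b.0 + d.d.X) + a.a.(d.X)\{a,b,c}))\{a,b,c} :: ·
  n10 = (c.0)\{a,b,c} :: ·
Partition-refinement fixed point:
  B0 = {m0}
  B1 = {m1, n1}
  B2 = {m7, n6}
  B3 = {m8, n8}
  B4 = {m10, m2, m9, n10, n7, n9}
  B5 = {m6}
  B6 = {m5, n4}
  B7 = {m4}
  B8 = {m3, n2}
  B9 = {n0}
  B10 = {n5}
  B11 = {n3}
m0 ∈ B0, n0 ∈ B9 → different blocks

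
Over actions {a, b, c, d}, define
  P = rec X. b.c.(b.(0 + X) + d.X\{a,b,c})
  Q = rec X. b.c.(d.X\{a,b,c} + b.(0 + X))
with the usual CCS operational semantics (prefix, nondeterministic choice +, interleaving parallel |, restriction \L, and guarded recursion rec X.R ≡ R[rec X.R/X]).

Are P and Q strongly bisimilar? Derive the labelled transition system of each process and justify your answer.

P ~ Q

Reachable graph of P (5 states):
  u0 = rec X. b.c.(b.(0 + X) + d.X\{a,b,c}) :: -b-> u1
  u1 = c.(b.(0 + (rec X. b.c.(b.(0 + X) + d.X\{a,b,c}))) + d.(rec X. b.c.(b.(0 + X) + d.X\{a,b,c}))\{a,b,c}) :: -c-> u2
  u2 = b.(0 + (rec X. b.c.(b.(0 + X) + d.X\{a,b,c}))) + d.(rec X. b.c.(b.(0 + X) + d.X\{a,b,c}))\{a,b,c} :: -b-> u3, -d-> u4
  u3 = 0 + (rec X. b.c.(b.(0 + X) + d.X\{a,b,c})) :: -b-> u1
  u4 = (rec X. b.c.(b.(0 + X) + d.X\{a,b,c}))\{a,b,c} :: (no moves)
Reachable graph of Q (5 states):
  v0 = rec X. b.c.(d.X\{a,b,c} + b.(0 + X)) :: -b-> v1
  v1 = c.(d.(rec X. b.c.(d.X\{a,b,c} + b.(0 + X)))\{a,b,c} + b.(0 + (rec X. b.c.(d.X\{a,b,c} + b.(0 + X))))) :: -c-> v2
  v2 = d.(rec X. b.c.(d.X\{a,b,c} + b.(0 + X)))\{a,b,c} + b.(0 + (rec X. b.c.(d.X\{a,b,c} + b.(0 + X)))) :: -b-> v3, -d-> v4
  v3 = 0 + (rec X. b.c.(d.X\{a,b,c} + b.(0 + X))) :: -b-> v1
  v4 = (rec X. b.c.(d.X\{a,b,c} + b.(0 + X)))\{a,b,c} :: (no moves)
Bisimilarity quotient blocks:
  B0 = {u0, u3, v0, v3}
  B1 = {u1, v1}
  B2 = {u2, v2}
  B3 = {u4, v4}
u0 ∈ B0, v0 ∈ B0 → same block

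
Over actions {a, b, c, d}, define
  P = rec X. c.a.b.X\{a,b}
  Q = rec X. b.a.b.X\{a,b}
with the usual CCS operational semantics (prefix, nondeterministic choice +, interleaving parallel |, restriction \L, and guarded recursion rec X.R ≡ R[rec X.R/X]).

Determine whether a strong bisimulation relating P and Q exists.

Reachable graph of P (5 states):
  m0 = rec X. c.a.b.X\{a,b} :: =c=> m1
  m1 = a.b.(rec X. c.a.b.X\{a,b})\{a,b} :: =a=> m2
  m2 = b.(rec X. c.a.b.X\{a,b})\{a,b} :: =b=> m3
  m3 = (rec X. c.a.b.X\{a,b})\{a,b} :: =c=> m4
  m4 = (a.b.(rec X. c.a.b.X\{a,b})\{a,b})\{a,b} :: ∅
Reachable graph of Q (4 states):
  n0 = rec X. b.a.b.X\{a,b} :: =b=> n1
  n1 = a.b.(rec X. b.a.b.X\{a,b})\{a,b} :: =a=> n2
  n2 = b.(rec X. b.a.b.X\{a,b})\{a,b} :: =b=> n3
  n3 = (rec X. b.a.b.X\{a,b})\{a,b} :: ∅
Coarsest stable partition (strong bisimilarity classes):
  B0 = {m0}
  B1 = {m1}
  B2 = {m2}
  B3 = {m3}
  B4 = {m4, n3}
  B5 = {n0}
  B6 = {n1}
  B7 = {n2}
m0 ∈ B0, n0 ∈ B5 → different blocks

P ≁ Q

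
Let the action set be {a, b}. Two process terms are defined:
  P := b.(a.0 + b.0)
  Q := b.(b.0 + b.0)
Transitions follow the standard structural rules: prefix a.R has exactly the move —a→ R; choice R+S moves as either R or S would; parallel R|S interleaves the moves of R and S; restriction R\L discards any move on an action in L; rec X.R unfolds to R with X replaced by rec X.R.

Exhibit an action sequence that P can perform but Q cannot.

ba

Reachable graph of P (3 states):
  u0 = b.(a.0 + b.0) → =b=> u1
  u1 = a.0 + b.0 → =a=> u2, =b=> u2
  u2 = 0 → ∅
Reachable graph of Q (3 states):
  v0 = b.(b.0 + b.0) → =b=> v1
  v1 = b.0 + b.0 → =b=> v2
  v2 = 0 → ∅
Trace ⟨ba⟩ through P, begin at {u0}:
  [1] b ⇒ {u1}
  [2] a ⇒ {u2}
  ✓ P
Trace ⟨ba⟩ through Q, begin at {v0}:
  [1] b ⇒ {v1}
  [2] a ⇒ ∅ (Q stuck)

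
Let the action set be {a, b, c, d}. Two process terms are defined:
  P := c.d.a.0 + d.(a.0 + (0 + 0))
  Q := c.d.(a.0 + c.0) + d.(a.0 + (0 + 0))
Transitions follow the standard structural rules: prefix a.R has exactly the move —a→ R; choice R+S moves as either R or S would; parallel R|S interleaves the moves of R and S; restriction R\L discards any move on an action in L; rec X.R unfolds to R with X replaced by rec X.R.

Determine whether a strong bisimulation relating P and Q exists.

not bisimilar

Reachable graph of P (5 states):
  u0 = c.d.a.0 + d.(a.0 + (0 + 0)) | -c-> u1, -d-> u2
  u1 = d.a.0 | -d-> u3
  u2 = a.0 + (0 + 0) | -a-> u4
  u3 = a.0 | -a-> u4
  u4 = 0 | ∅
Reachable graph of Q (5 states):
  v0 = c.d.(a.0 + c.0) + d.(a.0 + (0 + 0)) | -c-> v1, -d-> v2
  v1 = d.(a.0 + c.0) | -d-> v3
  v2 = a.0 + (0 + 0) | -a-> v4
  v3 = a.0 + c.0 | -a-> v4, -c-> v4
  v4 = 0 | ∅
Bisimilarity quotient blocks:
  B0 = {u0}
  B1 = {u1}
  B2 = {u2, u3, v2}
  B3 = {u4, v4}
  B4 = {v0}
  B5 = {v1}
  B6 = {v3}
u0 ∈ B0, v0 ∈ B4 → different blocks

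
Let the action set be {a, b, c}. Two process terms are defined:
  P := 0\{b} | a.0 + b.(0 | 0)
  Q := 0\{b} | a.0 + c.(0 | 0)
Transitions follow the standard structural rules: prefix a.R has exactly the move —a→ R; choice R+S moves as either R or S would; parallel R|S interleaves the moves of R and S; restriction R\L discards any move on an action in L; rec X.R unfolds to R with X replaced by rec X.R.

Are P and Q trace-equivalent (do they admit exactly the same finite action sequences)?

P's transition system — 3 states:
  p0 = 0\{b} | a.0 + b.(0 | 0) | --a--▸ p1, --b--▸ p2
  p1 = 0\{b} | 0 | ∅
  p2 = 0 | 0 | ∅
Q's transition system — 3 states:
  q0 = 0\{b} | a.0 + c.(0 | 0) | --a--▸ q1, --c--▸ q2
  q1 = 0\{b} | 0 | ∅
  q2 = 0 | 0 | ∅
Run σ = ⟨b⟩ on P: start {p0}
  [1] b ⇒ {p2}
  — P admits the full trace.
Run σ = ⟨b⟩ on Q: start {q0}
  [1] b ⇒ no successor for Q

trace-distinct — witness ⟨b⟩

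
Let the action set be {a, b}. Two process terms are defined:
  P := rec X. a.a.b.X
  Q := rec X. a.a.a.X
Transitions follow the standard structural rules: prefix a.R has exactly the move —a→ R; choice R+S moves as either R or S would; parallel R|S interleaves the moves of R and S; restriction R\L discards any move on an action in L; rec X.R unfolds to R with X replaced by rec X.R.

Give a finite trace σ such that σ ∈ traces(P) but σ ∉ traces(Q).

Reachable graph of P (3 states):
  u0 = rec X. a.a.b.X has moves ··a··> u1
  u1 = a.b.(rec X. a.a.b.X) has moves ··a··> u2
  u2 = b.(rec X. a.a.b.X) has moves ··b··> u0
Reachable graph of Q (3 states):
  v0 = rec X. a.a.a.X has moves ··a··> v1
  v1 = a.a.(rec X. a.a.a.X) has moves ··a··> v2
  v2 = a.(rec X. a.a.a.X) has moves ··a··> v0
Executing aab from P (initial set {u0}):
  after a @ step 1: {u1}
  after a @ step 2: {u2}
  after b @ step 3: {u0}
  ✓ P
Executing aab from Q (initial set {v0}):
  after a @ step 1: {v1}
  after a @ step 2: {v2}
  after b @ step 3: no successor for Q

aab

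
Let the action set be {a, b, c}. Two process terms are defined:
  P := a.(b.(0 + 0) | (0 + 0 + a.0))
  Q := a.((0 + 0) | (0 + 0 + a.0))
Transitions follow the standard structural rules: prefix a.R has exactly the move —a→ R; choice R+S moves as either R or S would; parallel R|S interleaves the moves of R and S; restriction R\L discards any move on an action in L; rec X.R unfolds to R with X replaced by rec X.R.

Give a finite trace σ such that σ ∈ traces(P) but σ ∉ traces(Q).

P's transition system — 5 states:
  p0 = a.(b.(0 + 0) | (0 + 0 + a.0)) | =a=> p1
  p1 = b.(0 + 0) | (0 + 0 + a.0) | =a=> p2, =b=> p3
  p2 = b.(0 + 0) | 0 | =b=> p4
  p3 = (0 + 0) | (0 + 0 + a.0) | =a=> p4
  p4 = (0 + 0) | 0 | stopped
Q's transition system — 3 states:
  q0 = a.((0 + 0) | (0 + 0 + a.0)) | =a=> q1
  q1 = (0 + 0) | (0 + 0 + a.0) | =a=> q2
  q2 = (0 + 0) | 0 | stopped
Run σ = ⟨ab⟩ on P: start {p0}
  [1] a ⇒ {p1}
  [2] b ⇒ {p3}
  — P admits the full trace.
Run σ = ⟨ab⟩ on Q: start {q0}
  [1] a ⇒ {q1}
  [2] b ⇒ no successor for Q

ab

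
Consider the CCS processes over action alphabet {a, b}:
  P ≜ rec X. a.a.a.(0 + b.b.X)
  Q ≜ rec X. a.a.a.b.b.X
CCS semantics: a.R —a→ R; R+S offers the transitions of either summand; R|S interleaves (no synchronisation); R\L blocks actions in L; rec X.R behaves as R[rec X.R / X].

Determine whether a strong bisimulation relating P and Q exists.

YES

LTS(P): 5 reachable states
  u0 = rec X. a.a.a.(0 + b.b.X) has moves —a→ u1
  u1 = a.a.(0 + b.b.(rec X. a.a.a.(0 + b.b.X))) has moves —a→ u2
  u2 = a.(0 + b.b.(rec X. a.a.a.(0 + b.b.X))) has moves —a→ u3
  u3 = 0 + b.b.(rec X. a.a.a.(0 + b.b.X)) has moves —b→ u4
  u4 = b.(rec X. a.a.a.(0 + b.b.X)) has moves —b→ u0
LTS(Q): 5 reachable states
  v0 = rec X. a.a.a.b.b.X has moves —a→ v1
  v1 = a.a.b.b.(rec X. a.a.a.b.b.X) has moves —a→ v2
  v2 = a.b.b.(rec X. a.a.a.b.b.X) has moves —a→ v3
  v3 = b.b.(rec X. a.a.a.b.b.X) has moves —b→ v4
  v4 = b.(rec X. a.a.a.b.b.X) has moves —b→ v0
Bisimilarity quotient blocks:
  B0 = {u0, v0}
  B1 = {u1, v1}
  B2 = {u2, v2}
  B3 = {u3, v3}
  B4 = {u4, v4}
u0 ∈ B0, v0 ∈ B0 → same block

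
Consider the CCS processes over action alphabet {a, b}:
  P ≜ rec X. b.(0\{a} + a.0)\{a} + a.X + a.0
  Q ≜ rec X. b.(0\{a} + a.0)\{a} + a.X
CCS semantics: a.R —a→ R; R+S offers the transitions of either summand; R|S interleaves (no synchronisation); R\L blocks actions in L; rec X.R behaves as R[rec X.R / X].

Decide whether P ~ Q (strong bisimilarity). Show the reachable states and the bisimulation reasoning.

not bisimilar

LTS(P): 3 reachable states
  s0 = rec X. b.(0\{a} + a.0)\{a} + a.X + a.0 has moves -a-> s0, -a-> s1, -b-> s2
  s1 = 0 has moves deadlocked
  s2 = (0\{a} + a.0)\{a} has moves deadlocked
LTS(Q): 2 reachable states
  t0 = rec X. b.(0\{a} + a.0)\{a} + a.X has moves -a-> t0, -b-> t1
  t1 = (0\{a} + a.0)\{a} has moves deadlocked
Partition-refinement fixed point:
  B0 = {s0}
  B1 = {s1, s2, t1}
  B2 = {t0}
s0 ∈ B0, t0 ∈ B2 → different blocks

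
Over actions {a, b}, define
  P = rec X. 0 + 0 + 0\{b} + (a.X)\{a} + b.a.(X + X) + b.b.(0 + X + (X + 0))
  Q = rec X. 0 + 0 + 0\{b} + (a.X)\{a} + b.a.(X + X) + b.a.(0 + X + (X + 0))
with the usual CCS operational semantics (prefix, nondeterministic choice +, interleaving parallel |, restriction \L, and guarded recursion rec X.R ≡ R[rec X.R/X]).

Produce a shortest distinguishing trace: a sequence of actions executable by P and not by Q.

bb

LTS(P): 5 reachable states
  u0 = rec X. 0 + 0 + 0\{b} + (a.X)\{a} + b.a.(X + X) + b.b.(0 + X + (X + 0)) ⊢ --b--▸ u1, --b--▸ u2
  u1 = a.((rec X. 0 + 0 + 0\{b} + (a.X)\{a} + b.a.(X + X) + b.b.(0 + X + (X + 0))) + (rec X. 0 + 0 + 0\{b} + (a.X)\{a} + b.a.(X + X) + b.b.(0 + X + (X + 0)))) ⊢ --a--▸ u3
  u2 = b.(0 + (rec X. 0 + 0 + 0\{b} + (a.X)\{a} + b.a.(X + X) + b.b.(0 + X + (X + 0))) + ((rec X. 0 + 0 + 0\{b} + (a.X)\{a} + b.a.(X + X) + b.b.(0 + X + (X + 0))) + 0)) ⊢ --b--▸ u4
  u3 = (rec X. 0 + 0 + 0\{b} + (a.X)\{a} + b.a.(X + X) + b.b.(0 + X + (X + 0))) + (rec X. 0 + 0 + 0\{b} + (a.X)\{a} + b.a.(X + X) + b.b.(0 + X + (X + 0))) ⊢ --b--▸ u1, --b--▸ u2
  u4 = 0 + (rec X. 0 + 0 + 0\{b} + (a.X)\{a} + b.a.(X + X) + b.b.(0 + X + (X + 0))) + ((rec X. 0 + 0 + 0\{b} + (a.X)\{a} + b.a.(X + X) + b.b.(0 + X + (X + 0))) + 0) ⊢ --b--▸ u1, --b--▸ u2
LTS(Q): 5 reachable states
  v0 = rec X. 0 + 0 + 0\{b} + (a.X)\{a} + b.a.(X + X) + b.a.(0 + X + (X + 0)) ⊢ --b--▸ v1, --b--▸ v2
  v1 = a.((rec X. 0 + 0 + 0\{b} + (a.X)\{a} + b.a.(X + X) + b.a.(0 + X + (X + 0))) + (rec X. 0 + 0 + 0\{b} + (a.X)\{a} + b.a.(X + X) + b.a.(0 + X + (X + 0)))) ⊢ --a--▸ v3
  v2 = a.(0 + (rec X. 0 + 0 + 0\{b} + (a.X)\{a} + b.a.(X + X) + b.a.(0 + X + (X + 0))) + ((rec X. 0 + 0 + 0\{b} + (a.X)\{a} + b.a.(X + X) + b.a.(0 + X + (X + 0))) + 0)) ⊢ --a--▸ v4
  v3 = (rec X. 0 + 0 + 0\{b} + (a.X)\{a} + b.a.(X + X) + b.a.(0 + X + (X + 0))) + (rec X. 0 + 0 + 0\{b} + (a.X)\{a} + b.a.(X + X) + b.a.(0 + X + (X + 0))) ⊢ --b--▸ v1, --b--▸ v2
  v4 = 0 + (rec X. 0 + 0 + 0\{b} + (a.X)\{a} + b.a.(X + X) + b.a.(0 + X + (X + 0))) + ((rec X. 0 + 0 + 0\{b} + (a.X)\{a} + b.a.(X + X) + b.a.(0 + X + (X + 0))) + 0) ⊢ --b--▸ v1, --b--▸ v2
Trace ⟨bb⟩ through P, begin at {u0}:
  after b @ step 1: {u1, u2}
  after b @ step 2: {u4}
  P completes σ.
Trace ⟨bb⟩ through Q, begin at {v0}:
  after b @ step 1: {v1, v2}
  after b @ step 2: ∅ (Q stuck)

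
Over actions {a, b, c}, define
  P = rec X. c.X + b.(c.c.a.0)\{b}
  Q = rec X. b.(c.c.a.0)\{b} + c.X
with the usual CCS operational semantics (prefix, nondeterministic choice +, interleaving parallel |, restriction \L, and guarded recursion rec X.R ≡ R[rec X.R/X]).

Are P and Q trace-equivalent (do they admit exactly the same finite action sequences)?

LTS(P): 5 reachable states
  m0 = rec X. c.X + b.(c.c.a.0)\{b} :: —b→ m1, —c→ m0
  m1 = (c.c.a.0)\{b} :: —c→ m2
  m2 = (c.a.0)\{b} :: —c→ m3
  m3 = (a.0)\{b} :: —a→ m4
  m4 = 0\{b} :: deadlocked
LTS(Q): 5 reachable states
  n0 = rec X. b.(c.c.a.0)\{b} + c.X :: —b→ n1, —c→ n0
  n1 = (c.c.a.0)\{b} :: —c→ n2
  n2 = (c.a.0)\{b} :: —c→ n3
  n3 = (a.0)\{b} :: —a→ n4
  n4 = 0\{b} :: deadlocked
Coarsest stable partition (strong bisimilarity classes):
  B0 = {m0, n0}
  B1 = {m1, n1}
  B2 = {m2, n2}
  B3 = {m3, n3}
  B4 = {m4, n4}
m0 ∈ B0, n0 ∈ B0 → same block
Bisimilar ⇒ trace-equivalent.

YES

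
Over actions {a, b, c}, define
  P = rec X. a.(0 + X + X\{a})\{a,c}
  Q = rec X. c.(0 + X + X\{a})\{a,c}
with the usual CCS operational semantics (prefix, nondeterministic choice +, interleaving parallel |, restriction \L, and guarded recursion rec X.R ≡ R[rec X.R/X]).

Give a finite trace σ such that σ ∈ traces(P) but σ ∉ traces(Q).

P's transition system — 2 states:
  m0 = rec X. a.(0 + X + X\{a})\{a,c} :: —a→ m1
  m1 = (0 + (rec X. a.(0 + X + X\{a})\{a,c}) + (rec X. a.(0 + X + X\{a})\{a,c})\{a})\{a,c} :: deadlocked
Q's transition system — 2 states:
  n0 = rec X. c.(0 + X + X\{a})\{a,c} :: —c→ n1
  n1 = (0 + (rec X. c.(0 + X + X\{a})\{a,c}) + (rec X. c.(0 + X + X\{a})\{a,c})\{a})\{a,c} :: deadlocked
Run σ = ⟨a⟩ on P: start {m0}
  after a @ step 1: {m1}
  P completes σ.
Run σ = ⟨a⟩ on Q: start {n0}
  after a @ step 1: ∅ (Q stuck)

a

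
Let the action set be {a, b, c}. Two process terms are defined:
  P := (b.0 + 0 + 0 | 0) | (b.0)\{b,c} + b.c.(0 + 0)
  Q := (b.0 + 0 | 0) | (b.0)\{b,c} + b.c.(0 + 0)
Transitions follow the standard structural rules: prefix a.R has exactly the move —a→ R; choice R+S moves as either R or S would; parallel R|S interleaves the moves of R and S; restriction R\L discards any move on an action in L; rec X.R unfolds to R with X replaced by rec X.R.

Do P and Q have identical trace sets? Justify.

YES

LTS(P): 4 reachable states
  p0 = (b.0 + 0 + 0 | 0) | (b.0)\{b,c} + b.c.(0 + 0) ⊢ —b→ p1, —b→ p2
  p1 = 0 | (b.0)\{b,c} ⊢ ∅
  p2 = c.(0 + 0) ⊢ —c→ p3
  p3 = 0 + 0 ⊢ ∅
LTS(Q): 4 reachable states
  q0 = (b.0 + 0 | 0) | (b.0)\{b,c} + b.c.(0 + 0) ⊢ —b→ q1, —b→ q2
  q1 = 0 | (b.0)\{b,c} ⊢ ∅
  q2 = c.(0 + 0) ⊢ —c→ q3
  q3 = 0 + 0 ⊢ ∅
Partition-refinement fixed point:
  B0 = {p0, q0}
  B1 = {p1, p3, q1, q3}
  B2 = {p2, q2}
p0 ∈ B0, q0 ∈ B0 → same block
Bisimilar ⇒ trace-equivalent.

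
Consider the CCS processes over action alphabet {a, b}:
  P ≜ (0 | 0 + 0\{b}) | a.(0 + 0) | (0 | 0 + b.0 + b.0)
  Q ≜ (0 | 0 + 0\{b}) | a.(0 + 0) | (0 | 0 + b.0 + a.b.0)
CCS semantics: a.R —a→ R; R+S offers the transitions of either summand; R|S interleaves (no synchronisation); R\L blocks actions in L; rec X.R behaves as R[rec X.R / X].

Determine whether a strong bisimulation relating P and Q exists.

not bisimilar

P's transition system — 4 states:
  u0 = (0 | 0 + 0\{b}) | a.(0 + 0) | (0 | 0 + b.0 + b.0) → -a-> u1, -b-> u2
  u1 = (0 | 0 + 0\{b}) | (0 + 0) | (0 | 0 + b.0 + b.0) → -b-> u3
  u2 = (0 | 0 + 0\{b}) | a.(0 + 0) | 0 → -a-> u3
  u3 = (0 | 0 + 0\{b}) | (0 + 0) | 0 → stopped
Q's transition system — 6 states:
  v0 = (0 | 0 + 0\{b}) | a.(0 + 0) | (0 | 0 + b.0 + a.b.0) → -a-> v1, -a-> v2, -b-> v3
  v1 = (0 | 0 + 0\{b}) | (0 + 0) | (0 | 0 + b.0 + a.b.0) → -a-> v4, -b-> v5
  v2 = (0 | 0 + 0\{b}) | a.(0 + 0) | b.0 → -a-> v4, -b-> v3
  v3 = (0 | 0 + 0\{b}) | a.(0 + 0) | 0 → -a-> v5
  v4 = (0 | 0 + 0\{b}) | (0 + 0) | b.0 → -b-> v5
  v5 = (0 | 0 + 0\{b}) | (0 + 0) | 0 → stopped
Coarsest stable partition (strong bisimilarity classes):
  B0 = {u0, v2}
  B1 = {u1, v4}
  B2 = {u3, v5}
  B3 = {u2, v3}
  B4 = {v0}
  B5 = {v1}
u0 ∈ B0, v0 ∈ B4 → different blocks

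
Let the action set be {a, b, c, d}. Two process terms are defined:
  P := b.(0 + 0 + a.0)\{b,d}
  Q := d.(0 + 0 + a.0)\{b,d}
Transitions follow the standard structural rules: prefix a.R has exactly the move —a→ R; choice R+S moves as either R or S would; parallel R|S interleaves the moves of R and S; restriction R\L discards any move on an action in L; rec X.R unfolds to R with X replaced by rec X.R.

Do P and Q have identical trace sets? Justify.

Reachable graph of P (3 states):
  m0 = b.(0 + 0 + a.0)\{b,d} | =b=> m1
  m1 = (0 + 0 + a.0)\{b,d} | =a=> m2
  m2 = 0\{b,d} | deadlocked
Reachable graph of Q (3 states):
  n0 = d.(0 + 0 + a.0)\{b,d} | =d=> n1
  n1 = (0 + 0 + a.0)\{b,d} | =a=> n2
  n2 = 0\{b,d} | deadlocked
Trace ⟨b⟩ through P, begin at {m0}:
  step 1 (b): {m1}
  P completes σ.
Trace ⟨b⟩ through Q, begin at {n0}:
  step 1 (b): ∅  — Q cannot continue

NO — witness ⟨b⟩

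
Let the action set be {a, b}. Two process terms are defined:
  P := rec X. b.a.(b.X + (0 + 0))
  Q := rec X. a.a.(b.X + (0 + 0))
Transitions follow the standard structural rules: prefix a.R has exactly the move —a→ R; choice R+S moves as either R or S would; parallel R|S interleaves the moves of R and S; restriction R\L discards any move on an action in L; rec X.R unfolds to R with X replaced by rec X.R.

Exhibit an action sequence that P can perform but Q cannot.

b

LTS(P): 3 reachable states
  s0 = rec X. b.a.(b.X + (0 + 0)) ⊢ =b=> s1
  s1 = a.(b.(rec X. b.a.(b.X + (0 + 0))) + (0 + 0)) ⊢ =a=> s2
  s2 = b.(rec X. b.a.(b.X + (0 + 0))) + (0 + 0) ⊢ =b=> s0
LTS(Q): 3 reachable states
  t0 = rec X. a.a.(b.X + (0 + 0)) ⊢ =a=> t1
  t1 = a.(b.(rec X. a.a.(b.X + (0 + 0))) + (0 + 0)) ⊢ =a=> t2
  t2 = b.(rec X. a.a.(b.X + (0 + 0))) + (0 + 0) ⊢ =b=> t0
Trace ⟨b⟩ through P, begin at {s0}:
  [1] b ⇒ {s1}
  P completes σ.
Trace ⟨b⟩ through Q, begin at {t0}:
  [1] b ⇒ ∅  — Q cannot continue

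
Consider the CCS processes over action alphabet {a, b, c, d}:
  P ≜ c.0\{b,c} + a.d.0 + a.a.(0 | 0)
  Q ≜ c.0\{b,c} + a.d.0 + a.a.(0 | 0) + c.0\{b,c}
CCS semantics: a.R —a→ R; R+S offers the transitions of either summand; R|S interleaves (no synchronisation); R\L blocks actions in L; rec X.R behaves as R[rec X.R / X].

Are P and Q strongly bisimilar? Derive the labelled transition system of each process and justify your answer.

LTS(P): 6 reachable states
  m0 = c.0\{b,c} + a.d.0 + a.a.(0 | 0) → —a→ m1, —a→ m2, —c→ m3
  m1 = a.(0 | 0) → —a→ m4
  m2 = d.0 → —d→ m5
  m3 = 0\{b,c} → stopped
  m4 = 0 | 0 → stopped
  m5 = 0 → stopped
LTS(Q): 6 reachable states
  n0 = c.0\{b,c} + a.d.0 + a.a.(0 | 0) + c.0\{b,c} → —a→ n1, —a→ n2, —c→ n3
  n1 = a.(0 | 0) → —a→ n4
  n2 = d.0 → —d→ n5
  n3 = 0\{b,c} → stopped
  n4 = 0 | 0 → stopped
  n5 = 0 → stopped
Bisimilarity quotient blocks:
  B0 = {m0, n0}
  B1 = {m1, n1}
  B2 = {m3, m4, m5, n3, n4, n5}
  B3 = {m2, n2}
m0 ∈ B0, n0 ∈ B0 → same block

P ~ Q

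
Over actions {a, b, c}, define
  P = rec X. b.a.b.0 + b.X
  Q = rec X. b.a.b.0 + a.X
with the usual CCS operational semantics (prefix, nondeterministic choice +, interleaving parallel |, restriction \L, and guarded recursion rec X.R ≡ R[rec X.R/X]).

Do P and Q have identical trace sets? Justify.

traces(P) ≠ traces(Q) — witness ⟨bb⟩

Reachable graph of P (4 states):
  m0 = rec X. b.a.b.0 + b.X → —b→ m0, —b→ m1
  m1 = a.b.0 → —a→ m2
  m2 = b.0 → —b→ m3
  m3 = 0 → ·
Reachable graph of Q (4 states):
  n0 = rec X. b.a.b.0 + a.X → —a→ n0, —b→ n1
  n1 = a.b.0 → —a→ n2
  n2 = b.0 → —b→ n3
  n3 = 0 → ·
Executing bb from P (initial set {m0}):
  after b @ step 1: {m0, m1}
  after b @ step 2: {m0, m1}
  ✓ P
Executing bb from Q (initial set {n0}):
  after b @ step 1: {n1}
  after b @ step 2: ∅  — Q cannot continue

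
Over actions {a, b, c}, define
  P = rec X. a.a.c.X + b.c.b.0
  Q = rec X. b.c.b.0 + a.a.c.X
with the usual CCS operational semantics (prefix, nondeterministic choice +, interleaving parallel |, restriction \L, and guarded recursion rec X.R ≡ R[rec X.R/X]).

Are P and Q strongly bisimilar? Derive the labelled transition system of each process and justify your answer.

YES

Reachable graph of P (6 states):
  s0 = rec X. a.a.c.X + b.c.b.0 :: -a-> s1, -b-> s2
  s1 = a.c.(rec X. a.a.c.X + b.c.b.0) :: -a-> s3
  s2 = c.b.0 :: -c-> s4
  s3 = c.(rec X. a.a.c.X + b.c.b.0) :: -c-> s0
  s4 = b.0 :: -b-> s5
  s5 = 0 :: stopped
Reachable graph of Q (6 states):
  t0 = rec X. b.c.b.0 + a.a.c.X :: -a-> t1, -b-> t2
  t1 = a.c.(rec X. b.c.b.0 + a.a.c.X) :: -a-> t3
  t2 = c.b.0 :: -c-> t4
  t3 = c.(rec X. b.c.b.0 + a.a.c.X) :: -c-> t0
  t4 = b.0 :: -b-> t5
  t5 = 0 :: stopped
Partition-refinement fixed point:
  B0 = {s0, t0}
  B1 = {s2, t2}
  B2 = {s4, t4}
  B3 = {s5, t5}
  B4 = {s1, t1}
  B5 = {s3, t3}
s0 ∈ B0, t0 ∈ B0 → same block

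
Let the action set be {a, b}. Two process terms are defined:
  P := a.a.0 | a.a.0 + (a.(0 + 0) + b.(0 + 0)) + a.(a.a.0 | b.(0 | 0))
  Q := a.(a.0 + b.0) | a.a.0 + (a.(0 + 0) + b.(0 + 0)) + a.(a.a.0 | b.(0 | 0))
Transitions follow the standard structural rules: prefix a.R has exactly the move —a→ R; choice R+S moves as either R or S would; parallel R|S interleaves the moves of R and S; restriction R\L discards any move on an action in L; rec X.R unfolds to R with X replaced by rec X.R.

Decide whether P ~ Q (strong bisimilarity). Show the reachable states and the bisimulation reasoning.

P's transition system — 16 states:
  m0 = a.a.0 | a.a.0 + (a.(0 + 0) + b.(0 + 0)) + a.(a.a.0 | b.(0 | 0)) :: --a--▸ m1, --a--▸ m2, --a--▸ m3, --a--▸ m4, --b--▸ m1
  m1 = 0 + 0 :: ∅
  m2 = a.0 | a.a.0 :: --a--▸ m5, --a--▸ m6
  m3 = a.a.0 | a.0 :: --a--▸ m6, --a--▸ m7
  m4 = a.a.0 | b.(0 | 0) :: --a--▸ m8, --b--▸ m9
  m5 = 0 | a.a.0 :: --a--▸ m10
  m6 = a.0 | a.0 :: --a--▸ m10, --a--▸ m11
  m7 = a.a.0 | 0 :: --a--▸ m11
  m8 = a.0 | b.(0 | 0) :: --a--▸ m12, --b--▸ m13
  m9 = a.a.0 | (0 | 0) :: --a--▸ m13
  m10 = 0 | a.0 :: --a--▸ m14
  m11 = a.0 | 0 :: --a--▸ m14
  m12 = 0 | b.(0 | 0) :: --b--▸ m15
  m13 = a.0 | (0 | 0) :: --a--▸ m15
  m14 = 0 | 0 :: ∅
  m15 = 0 | (0 | 0) :: ∅
Q's transition system — 16 states:
  n0 = a.(a.0 + b.0) | a.a.0 + (a.(0 + 0) + b.(0 + 0)) + a.(a.a.0 | b.(0 | 0)) :: --a--▸ n1, --a--▸ n2, --a--▸ n3, --a--▸ n4, --b--▸ n2
  n1 = (a.0 + b.0) | a.a.0 :: --a--▸ n5, --a--▸ n6, --b--▸ n6
  n2 = 0 + 0 :: ∅
  n3 = a.(a.0 + b.0) | a.0 :: --a--▸ n5, --a--▸ n7
  n4 = a.a.0 | b.(0 | 0) :: --a--▸ n8, --b--▸ n9
  n5 = (a.0 + b.0) | a.0 :: --a--▸ n10, --a--▸ n11, --b--▸ n11
  n6 = 0 | a.a.0 :: --a--▸ n11
  n7 = a.(a.0 + b.0) | 0 :: --a--▸ n10
  n8 = a.0 | b.(0 | 0) :: --a--▸ n12, --b--▸ n13
  n9 = a.a.0 | (0 | 0) :: --a--▸ n13
  n10 = (a.0 + b.0) | 0 :: --a--▸ n14, --b--▸ n14
  n11 = 0 | a.0 :: --a--▸ n14
  n12 = 0 | b.(0 | 0) :: --b--▸ n15
  n13 = a.0 | (0 | 0) :: --a--▸ n15
  n14 = 0 | 0 :: ∅
  n15 = 0 | (0 | 0) :: ∅
Bisimilarity quotient blocks:
  B0 = {m0}
  B1 = {m1, m14, m15, n14, n15, n2}
  B2 = {m2, m3}
  B3 = {m5, m6, m7, m9, n6, n9}
  B4 = {m10, m11, m13, n11, n13}
  B5 = {m4, n4}
  B6 = {m8, n8}
  B7 = {m12, n12}
  B8 = {n0}
  B9 = {n3}
  B10 = {n5}
  B11 = {n10}
  B12 = {n7}
  B13 = {n1}
m0 ∈ B0, n0 ∈ B8 → different blocks

P ≁ Q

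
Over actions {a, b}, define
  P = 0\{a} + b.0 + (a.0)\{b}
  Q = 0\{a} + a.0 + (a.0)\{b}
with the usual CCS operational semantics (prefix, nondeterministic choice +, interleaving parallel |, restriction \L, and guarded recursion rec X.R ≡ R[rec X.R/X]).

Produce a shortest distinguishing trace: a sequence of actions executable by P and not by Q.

Reachable graph of P (3 states):
  u0 = 0\{a} + b.0 + (a.0)\{b} has moves —a→ u1, —b→ u2
  u1 = 0\{b} has moves ∅
  u2 = 0 has moves ∅
Reachable graph of Q (3 states):
  v0 = 0\{a} + a.0 + (a.0)\{b} has moves —a→ v1, —a→ v2
  v1 = 0 has moves ∅
  v2 = 0\{b} has moves ∅
Executing b from P (initial set {u0}):
  step 1 (b): {u2}
  — P admits the full trace.
Executing b from Q (initial set {v0}):
  step 1 (b): no successor for Q

b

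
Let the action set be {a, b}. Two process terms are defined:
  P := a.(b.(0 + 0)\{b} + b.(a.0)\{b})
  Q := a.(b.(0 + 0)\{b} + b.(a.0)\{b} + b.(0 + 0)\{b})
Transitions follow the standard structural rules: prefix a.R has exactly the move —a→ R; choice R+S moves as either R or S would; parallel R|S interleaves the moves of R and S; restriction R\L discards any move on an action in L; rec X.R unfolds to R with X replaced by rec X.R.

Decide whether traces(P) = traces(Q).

trace-equivalent

LTS(P): 5 reachable states
  u0 = a.(b.(0 + 0)\{b} + b.(a.0)\{b}) → -a-> u1
  u1 = b.(0 + 0)\{b} + b.(a.0)\{b} → -b-> u2, -b-> u3
  u2 = (0 + 0)\{b} → ·
  u3 = (a.0)\{b} → -a-> u4
  u4 = 0\{b} → ·
LTS(Q): 5 reachable states
  v0 = a.(b.(0 + 0)\{b} + b.(a.0)\{b} + b.(0 + 0)\{b}) → -a-> v1
  v1 = b.(0 + 0)\{b} + b.(a.0)\{b} + b.(0 + 0)\{b} → -b-> v2, -b-> v3
  v2 = (0 + 0)\{b} → ·
  v3 = (a.0)\{b} → -a-> v4
  v4 = 0\{b} → ·
Coarsest stable partition (strong bisimilarity classes):
  B0 = {u0, v0}
  B1 = {u1, v1}
  B2 = {u2, u4, v2, v4}
  B3 = {u3, v3}
u0 ∈ B0, v0 ∈ B0 → same block
Bisimilar ⇒ trace-equivalent.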